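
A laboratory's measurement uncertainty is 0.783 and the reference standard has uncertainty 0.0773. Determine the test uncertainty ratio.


TUR = u_lab / u_ref
= 0.783 / 0.0773
= 10.1294

10.1294


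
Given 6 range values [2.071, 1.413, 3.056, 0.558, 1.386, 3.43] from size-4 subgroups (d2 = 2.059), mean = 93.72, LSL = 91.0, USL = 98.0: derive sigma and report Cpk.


R_bar = (2.071 + 1.413 + 3.056 + 0.558 + 1.386 + 3.43) / 6 = 1.9856667
sigma = R_bar / d2 = 1.9856667 / 2.059 = 0.96438402
Cp = (USL - LSL)/(6*sigma) = (98.0 - 91.0)/(6*0.96438402) = 1.2098
Cpu = (98.0 - 93.72)/(3*0.96438402) = 1.4794
Cpl = (93.72 - 91.0)/(3*0.96438402) = 0.9402
Cpk = min(Cpu, Cpl) = 0.9402

0.9402


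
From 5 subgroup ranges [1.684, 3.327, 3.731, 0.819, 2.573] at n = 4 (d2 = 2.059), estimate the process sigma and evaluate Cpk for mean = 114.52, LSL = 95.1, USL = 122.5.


R_bar = (1.684 + 3.327 + 3.731 + 0.819 + 2.573) / 5 = 2.4268
sigma = R_bar / d2 = 2.4268 / 2.059 = 1.1786304
Cp = (USL - LSL)/(6*sigma) = (122.5 - 95.1)/(6*1.1786304) = 3.8746
Cpu = (122.5 - 114.52)/(3*1.1786304) = 2.2569
Cpl = (114.52 - 95.1)/(3*1.1786304) = 5.4923
Cpk = min(Cpu, Cpl) = 2.2569

2.2569


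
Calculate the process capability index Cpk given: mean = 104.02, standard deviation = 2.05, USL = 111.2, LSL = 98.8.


Cpu = (USL - mean) / (3*sigma) = (111.2 - 104.02) / (3*2.05) = 1.1675
Cpl = (mean - LSL) / (3*sigma) = (104.02 - 98.8) / (3*2.05) = 0.8488
Cpk = min(Cpu, Cpl) = 0.8488

0.8488


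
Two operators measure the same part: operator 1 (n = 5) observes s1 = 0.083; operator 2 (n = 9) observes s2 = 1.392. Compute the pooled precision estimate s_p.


s_p = sqrt(((n1-1)*s1^2 + (n2-1)*s2^2) / (n1+n2-2))
numerator = (5-1)*0.083^2 + (9-1)*1.392^2 = 0.027556 + 15.501312 = 15.528868
denominator = 5 + 9 - 2 = 12
s_p^2 = 15.528868 / 12 = 1.2940723
s_p = sqrt(1.2940723) = 1.1376

1.1376


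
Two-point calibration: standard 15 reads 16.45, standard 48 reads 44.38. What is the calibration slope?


slope = (y2 - y1) / (x2 - x1)
= (44.38 - 16.45) / (48 - 15)
= 27.9300 / 33
= 0.8464

0.8464


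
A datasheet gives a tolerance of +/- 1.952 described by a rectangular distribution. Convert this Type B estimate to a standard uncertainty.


u_B = half_width / sqrt(3)
u_B = 1.952 / 1.7320508
u_B = 1.1270

1.1270


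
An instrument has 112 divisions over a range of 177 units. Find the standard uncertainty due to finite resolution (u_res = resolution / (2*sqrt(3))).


resolution = range / divisions
resolution = 177 / 112 = 1.5803571
u_res = resolution / (2*sqrt(3))
u_res = 1.5803571 / 3.4641016
u_res = 0.4562

0.4562


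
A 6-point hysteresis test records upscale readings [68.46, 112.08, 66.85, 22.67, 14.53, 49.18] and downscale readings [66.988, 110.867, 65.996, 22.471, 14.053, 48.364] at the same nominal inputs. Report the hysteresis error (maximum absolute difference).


|68.46 - 66.988| = 1.4720
|112.08 - 110.867| = 1.2130
|66.85 - 65.996| = 0.8540
|22.67 - 22.471| = 0.1990
|14.53 - 14.053| = 0.4770
|49.18 - 48.364| = 0.8160
hysteresis = max(diffs) = 1.4720

1.4720


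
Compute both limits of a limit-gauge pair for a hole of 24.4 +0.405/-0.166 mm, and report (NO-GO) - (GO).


GO = nominal - lower_tol (smallest hole = maximum material condition)
GO = 24.4 - 0.166 = 24.234
NO-GO = nominal + upper_tol (largest hole = least material condition)
NO-GO = 24.4 + 0.405 = 24.805
spread = NO-GO - GO = 24.805 - 24.234 = 0.5710

0.5710


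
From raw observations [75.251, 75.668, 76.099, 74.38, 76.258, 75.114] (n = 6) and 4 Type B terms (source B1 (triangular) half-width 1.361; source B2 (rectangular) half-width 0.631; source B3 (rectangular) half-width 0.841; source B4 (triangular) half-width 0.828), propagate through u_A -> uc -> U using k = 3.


mean = (75.251 + 75.668 + 76.099 + 74.38 + 76.258 + 75.114) / 6 = 75.46166667
s = sqrt(sum((x - mean)^2)/(n-1)) = 0.6954379
u_A = s / sqrt(n) = 0.6954379 / sqrt(6) = 0.28391133
u_B1 = 1.361 / sqrt(6) = 0.55562592
u_B2 = 0.631 / sqrt(3) = 0.36430802
u_B3 = 0.841 / sqrt(3) = 0.48555158
u_B4 = 0.828 / sqrt(6) = 0.33802958
uc = sqrt(0.28391133^2 + 0.55562592^2 + 0.36430802^2 + 0.48555158^2 + 0.33802958^2) = 0.93384714
U = k * uc = 3 * 0.93384714
U = 2.8015

2.8015


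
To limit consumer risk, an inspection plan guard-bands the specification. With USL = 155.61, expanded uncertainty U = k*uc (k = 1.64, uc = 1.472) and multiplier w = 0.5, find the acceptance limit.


U = k * uc = 1.64 * 1.472 = 2.41408
guard band g = w * U = 0.5 * 2.41408 = 1.20704
AL = USL - g = 155.61 - 1.20704
AL = 154.4030

154.4030


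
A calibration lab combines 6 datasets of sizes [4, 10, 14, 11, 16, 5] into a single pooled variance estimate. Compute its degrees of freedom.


nu = sum_i (n_i - 1)
nu = ((4 - 1) + (10 - 1) + (14 - 1) + (11 - 1) + (16 - 1) + (5 - 1))
nu = 3 + 9 + 13 + 10 + 15 + 4
nu = 54

54


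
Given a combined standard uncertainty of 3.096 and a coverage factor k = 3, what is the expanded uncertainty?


U = k * uc
U = 3 * 3.096
U = 9.2880

9.2880


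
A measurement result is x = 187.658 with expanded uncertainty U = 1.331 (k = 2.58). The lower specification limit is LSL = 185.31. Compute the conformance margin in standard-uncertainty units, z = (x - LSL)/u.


u = U / k = 1.331 / 2.58 = 0.51589147
margin = |LSL - x| = |185.31 - 187.658| = 2.348
z = margin / u = 2.348 / 0.51589147
z = 4.5513

4.5513


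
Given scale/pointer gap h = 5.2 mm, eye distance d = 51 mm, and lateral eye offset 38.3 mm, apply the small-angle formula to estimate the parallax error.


error = h * offset / d
= 5.2 * 38.3 / 51
= 3.9051

3.9051


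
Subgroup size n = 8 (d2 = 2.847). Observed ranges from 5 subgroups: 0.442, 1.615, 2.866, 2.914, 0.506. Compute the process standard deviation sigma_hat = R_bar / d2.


R_bar = (0.442 + 1.615 + 2.866 + 2.914 + 0.506) / 5
R_bar = 8.343 / 5 = 1.6686
sigma_hat = R_bar / d2 = 1.6686 / 2.847 = 0.5861

0.5861


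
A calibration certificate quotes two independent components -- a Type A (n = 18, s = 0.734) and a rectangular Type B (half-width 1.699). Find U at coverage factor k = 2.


u_A = s / sqrt(n) = 0.734 / sqrt(18) = 0.17300546
u_B = half_width / sqrt(3) = 1.699 / sqrt(3) = 0.98091811
uc = sqrt(u_A^2 + u_B^2) = sqrt(0.17300546^2 + 0.98091811^2) = 0.99605784
U = k * uc = 2 * 0.99605784
U = 1.9921

1.9921


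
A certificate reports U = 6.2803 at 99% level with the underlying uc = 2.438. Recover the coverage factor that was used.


k = U / uc
k = 6.2803 / 2.438
k = 2.576

2.576


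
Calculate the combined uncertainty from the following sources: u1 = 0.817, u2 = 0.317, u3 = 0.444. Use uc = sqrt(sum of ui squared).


uc = sqrt(0.817^2 + 0.317^2 + 0.444^2)
uc = sqrt(0.965114)
uc = 0.9824

0.9824


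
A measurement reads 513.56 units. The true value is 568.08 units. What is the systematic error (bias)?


Systematic error = measured - true
= 513.56 - 568.08
= -54.5200

-54.5200


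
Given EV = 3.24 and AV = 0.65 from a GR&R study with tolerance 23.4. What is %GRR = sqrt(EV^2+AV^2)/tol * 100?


GRR = sqrt(EV^2 + AV^2) = sqrt(3.24^2 + 0.65^2) = 3.3045575
%GRR = GRR / tol * 100 = 3.3045575 / 23.4 * 100
%GRR = 14.1220

14.1220


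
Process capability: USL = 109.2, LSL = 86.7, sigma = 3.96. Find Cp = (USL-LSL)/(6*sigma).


Cp = (USL - LSL) / (6 * sigma)
= (109.2 - 86.7) / (6 * 3.96)
= 22.5000 / 23.7600
= 0.9470

0.9470


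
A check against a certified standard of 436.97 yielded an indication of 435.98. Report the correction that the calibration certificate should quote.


Correction = standard - reading
= 436.97 - 435.98
= 0.9900

0.9900


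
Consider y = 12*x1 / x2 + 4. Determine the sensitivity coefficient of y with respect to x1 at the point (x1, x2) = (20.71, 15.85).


y = 12*x1 / x2 + 4
dy/dx1 = 12/x2
Evaluate at x2 = 15.85: c1 = 12 / 15.85
c1 = 0.7571

0.7571


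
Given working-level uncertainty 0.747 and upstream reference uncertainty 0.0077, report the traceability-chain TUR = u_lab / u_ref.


TUR = u_lab / u_ref
= 0.747 / 0.0077
= 97.0130

97.0130


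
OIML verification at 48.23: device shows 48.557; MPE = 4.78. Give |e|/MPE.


e = indication - reference = 48.557 - 48.23 = 0.3270
|e| = 0.3270
ratio = |e| / MPE = 0.3270 / 4.78
ratio = 0.0684

0.0684


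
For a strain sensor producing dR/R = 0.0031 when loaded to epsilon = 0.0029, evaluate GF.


GF = (dR/R) / epsilon
= 0.0031 / 0.0029
= 1.0690

1.0690


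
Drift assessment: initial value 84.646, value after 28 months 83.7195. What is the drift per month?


rate = (v2 - v1) / months
= (83.7195 - 84.646) / 28
= -0.9265 / 28
= -0.0331

-0.0331


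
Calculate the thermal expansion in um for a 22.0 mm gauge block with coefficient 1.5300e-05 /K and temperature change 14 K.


dL = L * alpha * dT
= 22.0 * 1.5300e-05 * 14
= 0.0047124 mm
dL_um = 0.0047124 * 1000 = 4.7124 um

4.7124


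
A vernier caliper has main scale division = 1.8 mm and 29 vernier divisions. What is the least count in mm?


LC = MSD / n_div
= 1.8 / 29
= 0.0621

0.0621


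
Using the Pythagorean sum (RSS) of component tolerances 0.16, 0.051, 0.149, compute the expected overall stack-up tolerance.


RSS = sqrt(0.16^2 + 0.051^2 + 0.149^2)
= sqrt(0.050402)
= 0.2245

0.2245


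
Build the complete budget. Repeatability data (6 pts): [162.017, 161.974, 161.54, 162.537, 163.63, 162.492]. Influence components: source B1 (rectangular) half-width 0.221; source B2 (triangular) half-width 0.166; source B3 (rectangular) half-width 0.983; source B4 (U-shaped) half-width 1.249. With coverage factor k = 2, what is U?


mean = (162.017 + 161.974 + 161.54 + 162.537 + 163.63 + 162.492) / 6 = 162.365
s = sqrt(sum((x - mean)^2)/(n-1)) = 0.72118625
u_A = s / sqrt(n) = 0.72118625 / sqrt(6) = 0.29442305
u_B1 = 0.221 / sqrt(3) = 0.12759441
u_B2 = 0.166 / sqrt(6) = 0.067769216
u_B3 = 0.983 / sqrt(3) = 0.56753531
u_B4 = 1.249 / sqrt(2) = 0.88317637
uc = sqrt(0.29442305^2 + 0.12759441^2 + 0.067769216^2 + 0.56753531^2 + 0.88317637^2) = 1.0998431
U = k * uc = 2 * 1.0998431
U = 2.1997

2.1997


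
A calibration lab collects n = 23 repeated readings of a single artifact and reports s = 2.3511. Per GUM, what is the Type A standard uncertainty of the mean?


u_A = s / sqrt(n)
u_A = 2.3511 / sqrt(23)
u_A = 2.3511 / 4.7958315
u_A = 0.4902

0.4902


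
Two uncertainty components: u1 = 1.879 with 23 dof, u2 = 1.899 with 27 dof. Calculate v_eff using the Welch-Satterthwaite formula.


uc = sqrt(u1^2 + u2^2) = sqrt(1.879^2 + 1.899^2) = 2.6714869
v_eff = uc^4 / (u1^4/v1 + u2^4/v2)
= 2.6714869^4 / (1.879^4/23 + 1.899^4/27)
= 50.934517 / 1.0236301
v_eff = 49.7587

49.7587


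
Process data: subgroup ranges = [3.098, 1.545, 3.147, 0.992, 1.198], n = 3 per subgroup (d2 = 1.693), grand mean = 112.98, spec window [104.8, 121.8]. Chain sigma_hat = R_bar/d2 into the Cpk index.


R_bar = (3.098 + 1.545 + 3.147 + 0.992 + 1.198) / 5 = 1.996
sigma = R_bar / d2 = 1.996 / 1.693 = 1.1789722
Cp = (USL - LSL)/(6*sigma) = (121.8 - 104.8)/(6*1.1789722) = 2.4032
Cpu = (121.8 - 112.98)/(3*1.1789722) = 2.4937
Cpl = (112.98 - 104.8)/(3*1.1789722) = 2.3127
Cpk = min(Cpu, Cpl) = 2.3127

2.3127


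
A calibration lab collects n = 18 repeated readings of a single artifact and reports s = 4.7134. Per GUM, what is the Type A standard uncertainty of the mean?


u_A = s / sqrt(n)
u_A = 4.7134 / sqrt(18)
u_A = 4.7134 / 4.2426407
u_A = 1.1110

1.1110


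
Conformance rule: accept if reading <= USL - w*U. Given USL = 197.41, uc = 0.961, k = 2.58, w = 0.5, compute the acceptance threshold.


U = k * uc = 2.58 * 0.961 = 2.47938
guard band g = w * U = 0.5 * 2.47938 = 1.23969
AL = USL - g = 197.41 - 1.23969
AL = 196.1703

196.1703


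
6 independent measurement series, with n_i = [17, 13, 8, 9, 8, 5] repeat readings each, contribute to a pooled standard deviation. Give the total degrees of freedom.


nu = sum_i (n_i - 1)
nu = ((17 - 1) + (13 - 1) + (8 - 1) + (9 - 1) + (8 - 1) + (5 - 1))
nu = 16 + 12 + 7 + 8 + 7 + 4
nu = 54

54


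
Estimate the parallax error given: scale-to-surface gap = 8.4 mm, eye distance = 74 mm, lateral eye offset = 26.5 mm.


error = h * offset / d
= 8.4 * 26.5 / 74
= 3.0081

3.0081


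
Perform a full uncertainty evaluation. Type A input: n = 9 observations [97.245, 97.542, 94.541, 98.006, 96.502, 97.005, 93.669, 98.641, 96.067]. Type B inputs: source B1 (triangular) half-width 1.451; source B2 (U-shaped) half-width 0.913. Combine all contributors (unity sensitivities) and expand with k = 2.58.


mean = (97.245 + 97.542 + 94.541 + 98.006 + 96.502 + 97.005 + 93.669 + 98.641 + 96.067) / 9 = 96.57977778
s = sqrt(sum((x - mean)^2)/(n-1)) = 1.6097432
u_A = s / sqrt(n) = 1.6097432 / sqrt(9) = 0.53658107
u_B1 = 1.451 / sqrt(6) = 0.59236827
u_B2 = 0.913 / sqrt(2) = 0.64558849
uc = sqrt(0.53658107^2 + 0.59236827^2 + 0.64558849^2) = 1.0274259
U = k * uc = 2.58 * 1.0274259
U = 2.6508

2.6508


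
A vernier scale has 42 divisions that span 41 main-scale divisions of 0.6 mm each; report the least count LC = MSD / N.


LC = MSD / n_div
= 0.6 / 42
= 0.0143

0.0143


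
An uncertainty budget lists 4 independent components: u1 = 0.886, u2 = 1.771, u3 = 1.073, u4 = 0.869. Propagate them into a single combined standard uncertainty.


uc = sqrt(0.886^2 + 1.771^2 + 1.073^2 + 0.869^2)
uc = sqrt(5.827927)
uc = 2.4141

2.4141


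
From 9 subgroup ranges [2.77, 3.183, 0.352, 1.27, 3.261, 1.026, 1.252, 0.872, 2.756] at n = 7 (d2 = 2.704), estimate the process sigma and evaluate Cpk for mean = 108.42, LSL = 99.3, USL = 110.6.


R_bar = (2.77 + 3.183 + 0.352 + 1.27 + 3.261 + 1.026 + 1.252 + 0.872 + 2.756) / 9 = 1.8602222
sigma = R_bar / d2 = 1.8602222 / 2.704 = 0.687952
Cp = (USL - LSL)/(6*sigma) = (110.6 - 99.3)/(6*0.687952) = 2.7376
Cpu = (110.6 - 108.42)/(3*0.687952) = 1.0563
Cpl = (108.42 - 99.3)/(3*0.687952) = 4.4189
Cpk = min(Cpu, Cpl) = 1.0563

1.0563


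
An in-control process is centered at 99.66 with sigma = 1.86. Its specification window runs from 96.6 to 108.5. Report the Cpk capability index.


Cpu = (USL - mean) / (3*sigma) = (108.5 - 99.66) / (3*1.86) = 1.5842
Cpl = (mean - LSL) / (3*sigma) = (99.66 - 96.6) / (3*1.86) = 0.5484
Cpk = min(Cpu, Cpl) = 0.5484

0.5484


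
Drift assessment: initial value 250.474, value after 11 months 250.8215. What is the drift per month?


rate = (v2 - v1) / months
= (250.8215 - 250.474) / 11
= 0.3475 / 11
= 0.0316

0.0316


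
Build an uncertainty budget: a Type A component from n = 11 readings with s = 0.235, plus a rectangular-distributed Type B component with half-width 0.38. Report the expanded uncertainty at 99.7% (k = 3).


u_A = s / sqrt(n) = 0.235 / sqrt(11) = 0.070855166
u_B = half_width / sqrt(3) = 0.38 / sqrt(3) = 0.2193931
uc = sqrt(u_A^2 + u_B^2) = sqrt(0.070855166^2 + 0.2193931^2) = 0.23055105
U = k * uc = 3 * 0.23055105
U = 0.6917

0.6917


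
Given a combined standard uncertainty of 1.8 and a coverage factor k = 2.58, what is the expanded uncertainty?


U = k * uc
U = 2.58 * 1.8
U = 4.6440

4.6440


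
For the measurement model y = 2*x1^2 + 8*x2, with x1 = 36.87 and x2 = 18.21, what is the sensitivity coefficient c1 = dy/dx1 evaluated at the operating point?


y = 2*x1^2 + 8*x2
dy/dx1 = 2*2*x1
Evaluate at x1 = 36.87: c1 = 4 * 36.87
c1 = 147.4800

147.4800


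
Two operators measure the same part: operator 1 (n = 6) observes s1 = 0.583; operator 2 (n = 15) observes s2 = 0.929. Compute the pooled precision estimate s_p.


s_p = sqrt(((n1-1)*s1^2 + (n2-1)*s2^2) / (n1+n2-2))
numerator = (6-1)*0.583^2 + (15-1)*0.929^2 = 1.699445 + 12.082574 = 13.782019
denominator = 6 + 15 - 2 = 19
s_p^2 = 13.782019 / 19 = 0.72536942
s_p = sqrt(0.72536942) = 0.8517

0.8517


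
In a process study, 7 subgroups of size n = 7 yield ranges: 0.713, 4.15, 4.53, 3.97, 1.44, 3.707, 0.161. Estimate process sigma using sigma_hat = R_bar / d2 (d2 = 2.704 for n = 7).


R_bar = (0.713 + 4.15 + 4.53 + 3.97 + 1.44 + 3.707 + 0.161) / 7
R_bar = 18.671 / 7 = 2.6672857
sigma_hat = R_bar / d2 = 2.6672857 / 2.704 = 0.9864

0.9864


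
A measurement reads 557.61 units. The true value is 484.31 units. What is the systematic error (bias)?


Systematic error = measured - true
= 557.61 - 484.31
= 73.3000

73.3000


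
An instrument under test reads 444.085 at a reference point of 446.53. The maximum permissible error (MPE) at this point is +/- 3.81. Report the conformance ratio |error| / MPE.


e = indication - reference = 444.085 - 446.53 = -2.4450
|e| = 2.4450
ratio = |e| / MPE = 2.4450 / 3.81
ratio = 0.6417

0.6417


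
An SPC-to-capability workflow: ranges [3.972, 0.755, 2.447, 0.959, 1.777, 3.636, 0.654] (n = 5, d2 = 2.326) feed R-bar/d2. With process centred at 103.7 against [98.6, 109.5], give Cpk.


R_bar = (3.972 + 0.755 + 2.447 + 0.959 + 1.777 + 3.636 + 0.654) / 7 = 2.0285714
sigma = R_bar / d2 = 2.0285714 / 2.326 = 0.87212872
Cp = (USL - LSL)/(6*sigma) = (109.5 - 98.6)/(6*0.87212872) = 2.0830
Cpu = (109.5 - 103.7)/(3*0.87212872) = 2.2168
Cpl = (103.7 - 98.6)/(3*0.87212872) = 1.9493
Cpk = min(Cpu, Cpl) = 1.9493

1.9493


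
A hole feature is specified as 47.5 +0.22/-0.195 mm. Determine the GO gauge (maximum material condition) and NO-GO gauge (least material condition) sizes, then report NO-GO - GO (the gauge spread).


GO = nominal - lower_tol (smallest hole = maximum material condition)
GO = 47.5 - 0.195 = 47.305
NO-GO = nominal + upper_tol (largest hole = least material condition)
NO-GO = 47.5 + 0.22 = 47.72
spread = NO-GO - GO = 47.72 - 47.305 = 0.4150

0.4150


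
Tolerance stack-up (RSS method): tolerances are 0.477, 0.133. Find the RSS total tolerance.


RSS = sqrt(0.477^2 + 0.133^2)
= sqrt(0.245218)
= 0.4952

0.4952


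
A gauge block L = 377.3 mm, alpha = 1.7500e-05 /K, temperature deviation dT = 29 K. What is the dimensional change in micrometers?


dL = L * alpha * dT
= 377.3 * 1.7500e-05 * 29
= 0.1914797 mm
dL_um = 0.1914797 * 1000 = 191.4797 um

191.4797


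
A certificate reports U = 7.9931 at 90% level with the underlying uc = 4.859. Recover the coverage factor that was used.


k = U / uc
k = 7.9931 / 4.859
k = 1.645

1.645


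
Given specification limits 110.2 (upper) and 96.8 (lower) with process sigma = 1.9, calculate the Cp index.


Cp = (USL - LSL) / (6 * sigma)
= (110.2 - 96.8) / (6 * 1.9)
= 13.4000 / 11.4000
= 1.1754

1.1754


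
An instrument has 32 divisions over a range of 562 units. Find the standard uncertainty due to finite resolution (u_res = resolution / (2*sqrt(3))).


resolution = range / divisions
resolution = 562 / 32 = 17.5625
u_res = resolution / (2*sqrt(3))
u_res = 17.5625 / 3.4641016
u_res = 5.0699

5.0699


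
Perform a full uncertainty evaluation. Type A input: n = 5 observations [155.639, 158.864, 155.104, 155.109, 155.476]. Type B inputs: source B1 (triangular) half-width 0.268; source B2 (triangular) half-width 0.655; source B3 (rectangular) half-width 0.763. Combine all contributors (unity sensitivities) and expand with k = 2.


mean = (155.639 + 158.864 + 155.104 + 155.109 + 155.476) / 5 = 156.0384
s = sqrt(sum((x - mean)^2)/(n-1)) = 1.596615
u_A = s / sqrt(n) = 1.596615 / sqrt(5) = 0.71402793
u_B1 = 0.268 / sqrt(6) = 0.10941054
u_B2 = 0.655 / sqrt(6) = 0.26740263
u_B3 = 0.763 / sqrt(3) = 0.44051826
uc = sqrt(0.71402793^2 + 0.10941054^2 + 0.26740263^2 + 0.44051826^2) = 0.88733706
U = k * uc = 2 * 0.88733706
U = 1.7747

1.7747


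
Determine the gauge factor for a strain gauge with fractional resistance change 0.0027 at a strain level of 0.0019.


GF = (dR/R) / epsilon
= 0.0027 / 0.0019
= 1.4211

1.4211


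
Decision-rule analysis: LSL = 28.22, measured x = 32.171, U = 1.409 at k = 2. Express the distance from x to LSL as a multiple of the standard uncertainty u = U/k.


u = U / k = 1.409 / 2 = 0.7045
margin = |LSL - x| = |28.22 - 32.171| = 3.951
z = margin / u = 3.951 / 0.7045
z = 5.6082

5.6082


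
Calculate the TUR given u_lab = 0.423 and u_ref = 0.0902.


TUR = u_lab / u_ref
= 0.423 / 0.0902
= 4.6896

4.6896


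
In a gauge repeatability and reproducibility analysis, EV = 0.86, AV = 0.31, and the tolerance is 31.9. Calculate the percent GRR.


GRR = sqrt(EV^2 + AV^2) = sqrt(0.86^2 + 0.31^2) = 0.91416629
%GRR = GRR / tol * 100 = 0.91416629 / 31.9 * 100
%GRR = 2.8657

2.8657


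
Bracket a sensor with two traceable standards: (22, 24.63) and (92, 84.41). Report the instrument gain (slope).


slope = (y2 - y1) / (x2 - x1)
= (84.41 - 24.63) / (92 - 22)
= 59.7800 / 70
= 0.8540

0.8540


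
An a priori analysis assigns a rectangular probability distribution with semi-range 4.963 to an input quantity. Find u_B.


u_B = half_width / sqrt(3)
u_B = 4.963 / 1.7320508
u_B = 2.8654

2.8654


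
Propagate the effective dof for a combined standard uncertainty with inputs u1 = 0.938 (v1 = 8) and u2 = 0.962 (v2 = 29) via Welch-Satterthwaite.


uc = sqrt(u1^2 + u2^2) = sqrt(0.938^2 + 0.962^2) = 1.3436101
v_eff = uc^4 / (u1^4/v1 + u2^4/v2)
= 1.3436101^4 / (0.938^4/8 + 0.962^4/29)
= 3.2590651 / 0.12629832
v_eff = 25.8045

25.8045


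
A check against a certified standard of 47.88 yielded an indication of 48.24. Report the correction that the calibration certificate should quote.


Correction = standard - reading
= 47.88 - 48.24
= -0.3600

-0.3600


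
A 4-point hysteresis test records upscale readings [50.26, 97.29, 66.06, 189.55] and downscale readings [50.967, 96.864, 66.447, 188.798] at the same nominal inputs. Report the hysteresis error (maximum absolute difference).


|50.26 - 50.967| = 0.7070
|97.29 - 96.864| = 0.4260
|66.06 - 66.447| = 0.3870
|189.55 - 188.798| = 0.7520
hysteresis = max(diffs) = 0.7520

0.7520


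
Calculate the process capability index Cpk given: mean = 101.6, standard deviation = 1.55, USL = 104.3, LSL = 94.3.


Cpu = (USL - mean) / (3*sigma) = (104.3 - 101.6) / (3*1.55) = 0.5806
Cpl = (mean - LSL) / (3*sigma) = (101.6 - 94.3) / (3*1.55) = 1.5699
Cpk = min(Cpu, Cpl) = 0.5806

0.5806


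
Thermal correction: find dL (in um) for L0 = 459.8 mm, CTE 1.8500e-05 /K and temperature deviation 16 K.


dL = L * alpha * dT
= 459.8 * 1.8500e-05 * 16
= 0.1361008 mm
dL_um = 0.1361008 * 1000 = 136.1008 um

136.1008


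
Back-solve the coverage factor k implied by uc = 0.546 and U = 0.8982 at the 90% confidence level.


k = U / uc
k = 0.8982 / 0.546
k = 1.645

1.645


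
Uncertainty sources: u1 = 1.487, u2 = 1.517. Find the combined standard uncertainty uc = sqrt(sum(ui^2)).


uc = sqrt(1.487^2 + 1.517^2)
uc = sqrt(4.512458)
uc = 2.1243

2.1243


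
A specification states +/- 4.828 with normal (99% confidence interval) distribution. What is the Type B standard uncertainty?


u_B = half_width / 2.576
u_B = 4.828 / 2.576
u_B = 1.8742

1.8742


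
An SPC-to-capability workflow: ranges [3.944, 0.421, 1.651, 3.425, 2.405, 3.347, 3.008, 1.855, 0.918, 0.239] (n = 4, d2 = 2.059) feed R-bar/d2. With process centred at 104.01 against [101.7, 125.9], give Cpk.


R_bar = (3.944 + 0.421 + 1.651 + 3.425 + 2.405 + 3.347 + 3.008 + 1.855 + 0.918 + 0.239) / 10 = 2.1213
sigma = R_bar / d2 = 2.1213 / 2.059 = 1.0302574
Cp = (USL - LSL)/(6*sigma) = (125.9 - 101.7)/(6*1.0302574) = 3.9149
Cpu = (125.9 - 104.01)/(3*1.0302574) = 7.0824
Cpl = (104.01 - 101.7)/(3*1.0302574) = 0.7474
Cpk = min(Cpu, Cpl) = 0.7474

0.7474


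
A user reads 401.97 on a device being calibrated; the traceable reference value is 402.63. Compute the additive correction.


Correction = standard - reading
= 402.63 - 401.97
= 0.6600

0.6600


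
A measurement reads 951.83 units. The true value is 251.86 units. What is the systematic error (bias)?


Systematic error = measured - true
= 951.83 - 251.86
= 699.9700

699.9700


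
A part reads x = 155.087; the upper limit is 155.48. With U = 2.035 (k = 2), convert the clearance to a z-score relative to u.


u = U / k = 2.035 / 2 = 1.0175
margin = |USL - x| = |155.48 - 155.087| = 0.393
z = margin / u = 0.393 / 1.0175
z = 0.3862

0.3862


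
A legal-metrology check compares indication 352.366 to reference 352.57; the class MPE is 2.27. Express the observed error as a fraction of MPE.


e = indication - reference = 352.366 - 352.57 = -0.2040
|e| = 0.2040
ratio = |e| / MPE = 0.2040 / 2.27
ratio = 0.0899

0.0899


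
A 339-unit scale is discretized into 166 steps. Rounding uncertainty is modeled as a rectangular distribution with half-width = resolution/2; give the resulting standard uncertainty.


resolution = range / divisions
resolution = 339 / 166 = 2.0421687
u_res = resolution / (2*sqrt(3))
u_res = 2.0421687 / 3.4641016
u_res = 0.5895

0.5895


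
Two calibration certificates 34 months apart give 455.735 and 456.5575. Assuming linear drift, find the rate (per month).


rate = (v2 - v1) / months
= (456.5575 - 455.735) / 34
= 0.8225 / 34
= 0.0242

0.0242


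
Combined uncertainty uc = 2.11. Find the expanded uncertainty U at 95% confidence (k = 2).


U = k * uc
U = 2 * 2.11
U = 4.2200

4.2200


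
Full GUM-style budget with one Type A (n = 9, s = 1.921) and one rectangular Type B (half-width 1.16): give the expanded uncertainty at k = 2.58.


u_A = s / sqrt(n) = 1.921 / sqrt(9) = 0.64033333
u_B = half_width / sqrt(3) = 1.16 / sqrt(3) = 0.66972631
uc = sqrt(u_A^2 + u_B^2) = sqrt(0.64033333^2 + 0.66972631^2) = 0.92658518
U = k * uc = 2.58 * 0.92658518
U = 2.3906

2.3906


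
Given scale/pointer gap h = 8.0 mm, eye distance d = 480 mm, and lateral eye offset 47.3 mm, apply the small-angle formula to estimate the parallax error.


error = h * offset / d
= 8.0 * 47.3 / 480
= 0.7883

0.7883


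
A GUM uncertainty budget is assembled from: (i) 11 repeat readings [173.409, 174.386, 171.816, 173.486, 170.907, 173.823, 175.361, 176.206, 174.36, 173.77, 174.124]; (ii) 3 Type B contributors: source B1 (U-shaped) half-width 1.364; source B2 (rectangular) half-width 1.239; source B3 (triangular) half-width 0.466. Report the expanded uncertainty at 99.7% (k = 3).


mean = (173.409 + 174.386 + 171.816 + 173.486 + 170.907 + 173.823 + 175.361 + 176.206 + 174.36 + 173.77 + 174.124) / 11 = 173.7861818
s = sqrt(sum((x - mean)^2)/(n-1)) = 1.4677888
u_A = s / sqrt(n) = 1.4677888 / sqrt(11) = 0.44255497
u_B1 = 1.364 / sqrt(2) = 0.96449365
u_B2 = 1.239 / sqrt(3) = 0.71533698
u_B3 = 0.466 / sqrt(6) = 0.1902437
uc = sqrt(0.44255497^2 + 0.96449365^2 + 0.71533698^2 + 0.1902437^2) = 1.2938325
U = k * uc = 3 * 1.2938325
U = 3.8815

3.8815


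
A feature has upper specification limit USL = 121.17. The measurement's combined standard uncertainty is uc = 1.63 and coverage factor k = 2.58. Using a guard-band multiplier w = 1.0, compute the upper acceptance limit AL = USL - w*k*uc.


U = k * uc = 2.58 * 1.63 = 4.2054
guard band g = w * U = 1.0 * 4.2054 = 4.2054
AL = USL - g = 121.17 - 4.2054
AL = 116.9646

116.9646


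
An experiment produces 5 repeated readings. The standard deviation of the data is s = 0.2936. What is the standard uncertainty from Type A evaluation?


u_A = s / sqrt(n)
u_A = 0.2936 / sqrt(5)
u_A = 0.2936 / 2.236068
u_A = 0.1313

0.1313


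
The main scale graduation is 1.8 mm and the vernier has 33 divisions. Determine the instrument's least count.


LC = MSD / n_div
= 1.8 / 33
= 0.0545

0.0545


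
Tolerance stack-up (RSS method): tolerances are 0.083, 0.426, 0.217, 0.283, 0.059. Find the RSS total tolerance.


RSS = sqrt(0.083^2 + 0.426^2 + 0.217^2 + 0.283^2 + 0.059^2)
= sqrt(0.319024)
= 0.5648

0.5648


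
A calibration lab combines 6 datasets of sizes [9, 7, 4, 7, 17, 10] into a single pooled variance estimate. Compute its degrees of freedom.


nu = sum_i (n_i - 1)
nu = ((9 - 1) + (7 - 1) + (4 - 1) + (7 - 1) + (17 - 1) + (10 - 1))
nu = 8 + 6 + 3 + 6 + 16 + 9
nu = 48

48


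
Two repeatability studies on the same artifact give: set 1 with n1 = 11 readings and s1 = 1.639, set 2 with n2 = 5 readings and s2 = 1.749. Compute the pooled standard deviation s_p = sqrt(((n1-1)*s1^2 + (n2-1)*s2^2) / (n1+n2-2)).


s_p = sqrt(((n1-1)*s1^2 + (n2-1)*s2^2) / (n1+n2-2))
numerator = (11-1)*1.639^2 + (5-1)*1.749^2 = 26.86321 + 12.236004 = 39.099214
denominator = 11 + 5 - 2 = 14
s_p^2 = 39.099214 / 14 = 2.792801
s_p = sqrt(2.792801) = 1.6712

1.6712


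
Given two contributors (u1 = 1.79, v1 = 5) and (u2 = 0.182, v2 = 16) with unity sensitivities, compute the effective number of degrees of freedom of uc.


uc = sqrt(u1^2 + u2^2) = sqrt(1.79^2 + 0.182^2) = 1.7992287
v_eff = uc^4 / (u1^4/v1 + u2^4/v2)
= 1.7992287^4 / (1.79^4/5 + 0.182^4/16)
= 10.479619 / 2.0533199
v_eff = 5.1037

5.1037


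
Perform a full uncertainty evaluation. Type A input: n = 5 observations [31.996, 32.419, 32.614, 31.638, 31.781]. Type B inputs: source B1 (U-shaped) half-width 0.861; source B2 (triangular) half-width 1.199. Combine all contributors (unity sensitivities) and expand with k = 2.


mean = (31.996 + 32.419 + 32.614 + 31.638 + 31.781) / 5 = 32.0896
s = sqrt(sum((x - mean)^2)/(n-1)) = 0.41576351
u_A = s / sqrt(n) = 0.41576351 / sqrt(5) = 0.18593509
u_B1 = 0.861 / sqrt(2) = 0.60881894
u_B2 = 1.199 / sqrt(6) = 0.4894897
uc = sqrt(0.18593509^2 + 0.60881894^2 + 0.4894897^2) = 0.80301465
U = k * uc = 2 * 0.80301465
U = 1.6060

1.6060


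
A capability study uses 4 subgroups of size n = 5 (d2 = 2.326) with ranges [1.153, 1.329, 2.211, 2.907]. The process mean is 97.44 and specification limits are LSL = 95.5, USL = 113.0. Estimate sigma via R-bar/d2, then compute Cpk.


R_bar = (1.153 + 1.329 + 2.211 + 2.907) / 4 = 1.9
sigma = R_bar / d2 = 1.9 / 2.326 = 0.81685297
Cp = (USL - LSL)/(6*sigma) = (113.0 - 95.5)/(6*0.81685297) = 3.5706
Cpu = (113.0 - 97.44)/(3*0.81685297) = 6.3496
Cpl = (97.44 - 95.5)/(3*0.81685297) = 0.7917
Cpk = min(Cpu, Cpl) = 0.7917

0.7917


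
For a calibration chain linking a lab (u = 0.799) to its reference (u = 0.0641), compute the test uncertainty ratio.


TUR = u_lab / u_ref
= 0.799 / 0.0641
= 12.4649

12.4649


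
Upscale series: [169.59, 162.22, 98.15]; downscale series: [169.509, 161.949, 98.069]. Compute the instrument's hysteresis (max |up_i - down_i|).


|169.59 - 169.509| = 0.0810
|162.22 - 161.949| = 0.2710
|98.15 - 98.069| = 0.0810
hysteresis = max(diffs) = 0.2710

0.2710


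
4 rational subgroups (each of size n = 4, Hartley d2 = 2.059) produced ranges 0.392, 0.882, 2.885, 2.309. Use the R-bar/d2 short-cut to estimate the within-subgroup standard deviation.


R_bar = (0.392 + 0.882 + 2.885 + 2.309) / 4
R_bar = 6.468 / 4 = 1.617
sigma_hat = R_bar / d2 = 1.617 / 2.059 = 0.7853

0.7853


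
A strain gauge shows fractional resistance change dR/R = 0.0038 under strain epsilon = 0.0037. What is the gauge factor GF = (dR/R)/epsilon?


GF = (dR/R) / epsilon
= 0.0038 / 0.0037
= 1.0270

1.0270


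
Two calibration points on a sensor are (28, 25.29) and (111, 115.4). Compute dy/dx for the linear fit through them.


slope = (y2 - y1) / (x2 - x1)
= (115.4 - 25.29) / (111 - 28)
= 90.1100 / 83
= 1.0857

1.0857


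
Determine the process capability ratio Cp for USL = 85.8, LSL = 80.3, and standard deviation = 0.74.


Cp = (USL - LSL) / (6 * sigma)
= (85.8 - 80.3) / (6 * 0.74)
= 5.5000 / 4.4400
= 1.2387

1.2387


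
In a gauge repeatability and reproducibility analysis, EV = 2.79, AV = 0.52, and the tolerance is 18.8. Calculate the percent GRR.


GRR = sqrt(EV^2 + AV^2) = sqrt(2.79^2 + 0.52^2) = 2.8380451
%GRR = GRR / tol * 100 = 2.8380451 / 18.8 * 100
%GRR = 15.0960

15.0960


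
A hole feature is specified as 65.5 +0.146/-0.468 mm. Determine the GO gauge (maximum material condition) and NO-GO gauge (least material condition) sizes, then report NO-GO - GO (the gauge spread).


GO = nominal - lower_tol (smallest hole = maximum material condition)
GO = 65.5 - 0.468 = 65.032
NO-GO = nominal + upper_tol (largest hole = least material condition)
NO-GO = 65.5 + 0.146 = 65.646
spread = NO-GO - GO = 65.646 - 65.032 = 0.6140

0.6140


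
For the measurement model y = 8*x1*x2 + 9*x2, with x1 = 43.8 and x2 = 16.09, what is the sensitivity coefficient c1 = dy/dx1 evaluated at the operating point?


y = 8*x1*x2 + 9*x2
dy/dx1 = 8*x2
Evaluate at x2 = 16.09: c1 = 8 * 16.09
c1 = 128.7200

128.7200


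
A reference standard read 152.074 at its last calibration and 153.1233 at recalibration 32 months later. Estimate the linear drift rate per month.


rate = (v2 - v1) / months
= (153.1233 - 152.074) / 32
= 1.0493 / 32
= 0.0328

0.0328


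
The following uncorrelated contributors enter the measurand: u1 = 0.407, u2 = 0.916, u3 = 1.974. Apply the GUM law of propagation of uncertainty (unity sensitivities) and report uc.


uc = sqrt(0.407^2 + 0.916^2 + 1.974^2)
uc = sqrt(4.901381)
uc = 2.2139

2.2139


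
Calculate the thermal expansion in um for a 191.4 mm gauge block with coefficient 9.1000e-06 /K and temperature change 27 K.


dL = L * alpha * dT
= 191.4 * 9.1000e-06 * 27
= 0.0470270 mm
dL_um = 0.0470270 * 1000 = 47.0270 um

47.0270


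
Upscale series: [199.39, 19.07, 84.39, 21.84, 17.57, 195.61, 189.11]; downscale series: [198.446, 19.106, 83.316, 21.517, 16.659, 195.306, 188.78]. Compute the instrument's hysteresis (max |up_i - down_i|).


|199.39 - 198.446| = 0.9440
|19.07 - 19.106| = 0.0360
|84.39 - 83.316| = 1.0740
|21.84 - 21.517| = 0.3230
|17.57 - 16.659| = 0.9110
|195.61 - 195.306| = 0.3040
|189.11 - 188.78| = 0.3300
hysteresis = max(diffs) = 1.0740

1.0740


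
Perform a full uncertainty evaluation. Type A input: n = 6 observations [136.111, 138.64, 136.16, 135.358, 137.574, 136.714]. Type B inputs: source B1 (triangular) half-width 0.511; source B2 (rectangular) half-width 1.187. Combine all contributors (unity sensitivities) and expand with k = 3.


mean = (136.111 + 138.64 + 136.16 + 135.358 + 137.574 + 136.714) / 6 = 136.7595
s = sqrt(sum((x - mean)^2)/(n-1)) = 1.1786361
u_A = s / sqrt(n) = 1.1786361 / sqrt(6) = 0.48117617
u_B1 = 0.511 / sqrt(6) = 0.20861488
u_B2 = 1.187 / sqrt(3) = 0.68531477
uc = sqrt(0.48117617^2 + 0.20861488^2 + 0.68531477^2) = 0.86296408
U = k * uc = 3 * 0.86296408
U = 2.5889

2.5889


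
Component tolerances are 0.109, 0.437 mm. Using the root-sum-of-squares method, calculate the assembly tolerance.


RSS = sqrt(0.109^2 + 0.437^2)
= sqrt(0.20285)
= 0.4504

0.4504


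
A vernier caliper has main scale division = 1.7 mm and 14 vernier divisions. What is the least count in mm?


LC = MSD / n_div
= 1.7 / 14
= 0.1214

0.1214


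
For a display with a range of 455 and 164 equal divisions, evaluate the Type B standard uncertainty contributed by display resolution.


resolution = range / divisions
resolution = 455 / 164 = 2.7743902
u_res = resolution / (2*sqrt(3))
u_res = 2.7743902 / 3.4641016
u_res = 0.8009

0.8009


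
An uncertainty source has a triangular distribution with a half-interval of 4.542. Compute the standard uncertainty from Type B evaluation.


u_B = half_width / sqrt(6)
u_B = 4.542 / 2.4494897
u_B = 1.8543

1.8543


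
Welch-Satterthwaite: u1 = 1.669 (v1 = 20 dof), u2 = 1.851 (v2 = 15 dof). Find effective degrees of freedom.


uc = sqrt(u1^2 + u2^2) = sqrt(1.669^2 + 1.851^2) = 2.4923407
v_eff = uc^4 / (u1^4/v1 + u2^4/v2)
= 2.4923407^4 / (1.669^4/20 + 1.851^4/15)
= 38.585989 / 1.1705577
v_eff = 32.9638

32.9638


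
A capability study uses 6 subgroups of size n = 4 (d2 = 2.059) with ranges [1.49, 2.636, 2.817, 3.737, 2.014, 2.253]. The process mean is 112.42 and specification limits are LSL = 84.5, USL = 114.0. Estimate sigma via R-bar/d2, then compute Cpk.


R_bar = (1.49 + 2.636 + 2.817 + 3.737 + 2.014 + 2.253) / 6 = 2.4911667
sigma = R_bar / d2 = 2.4911667 / 2.059 = 1.2098915
Cp = (USL - LSL)/(6*sigma) = (114.0 - 84.5)/(6*1.2098915) = 4.0637
Cpu = (114.0 - 112.42)/(3*1.2098915) = 0.4353
Cpl = (112.42 - 84.5)/(3*1.2098915) = 7.6921
Cpk = min(Cpu, Cpl) = 0.4353

0.4353


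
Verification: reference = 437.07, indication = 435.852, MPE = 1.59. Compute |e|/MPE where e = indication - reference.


e = indication - reference = 435.852 - 437.07 = -1.2180
|e| = 1.2180
ratio = |e| / MPE = 1.2180 / 1.59
ratio = 0.7660

0.7660


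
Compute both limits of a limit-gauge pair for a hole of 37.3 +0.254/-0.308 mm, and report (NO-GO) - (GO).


GO = nominal - lower_tol (smallest hole = maximum material condition)
GO = 37.3 - 0.308 = 36.992
NO-GO = nominal + upper_tol (largest hole = least material condition)
NO-GO = 37.3 + 0.254 = 37.554
spread = NO-GO - GO = 37.554 - 36.992 = 0.5620

0.5620


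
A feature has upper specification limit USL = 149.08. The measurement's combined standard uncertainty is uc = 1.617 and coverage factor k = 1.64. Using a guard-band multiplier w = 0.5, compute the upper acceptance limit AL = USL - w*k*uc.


U = k * uc = 1.64 * 1.617 = 2.65188
guard band g = w * U = 0.5 * 2.65188 = 1.32594
AL = USL - g = 149.08 - 1.32594
AL = 147.7541

147.7541


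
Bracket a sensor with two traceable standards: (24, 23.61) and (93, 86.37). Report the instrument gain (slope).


slope = (y2 - y1) / (x2 - x1)
= (86.37 - 23.61) / (93 - 24)
= 62.7600 / 69
= 0.9096

0.9096


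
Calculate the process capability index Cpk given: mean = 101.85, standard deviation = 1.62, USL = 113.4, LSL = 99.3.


Cpu = (USL - mean) / (3*sigma) = (113.4 - 101.85) / (3*1.62) = 2.3765
Cpl = (mean - LSL) / (3*sigma) = (101.85 - 99.3) / (3*1.62) = 0.5247
Cpk = min(Cpu, Cpl) = 0.5247

0.5247


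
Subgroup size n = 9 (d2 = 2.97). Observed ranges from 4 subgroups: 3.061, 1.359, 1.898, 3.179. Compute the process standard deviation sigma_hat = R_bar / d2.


R_bar = (3.061 + 1.359 + 1.898 + 3.179) / 4
R_bar = 9.497 / 4 = 2.37425
sigma_hat = R_bar / d2 = 2.37425 / 2.97 = 0.7994

0.7994


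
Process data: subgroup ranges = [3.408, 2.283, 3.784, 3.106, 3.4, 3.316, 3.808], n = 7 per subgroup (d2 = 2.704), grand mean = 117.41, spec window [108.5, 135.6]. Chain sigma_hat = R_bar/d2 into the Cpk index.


R_bar = (3.408 + 2.283 + 3.784 + 3.106 + 3.4 + 3.316 + 3.808) / 7 = 3.3007143
sigma = R_bar / d2 = 3.3007143 / 2.704 = 1.2206784
Cp = (USL - LSL)/(6*sigma) = (135.6 - 108.5)/(6*1.2206784) = 3.7001
Cpu = (135.6 - 117.41)/(3*1.2206784) = 4.9672
Cpl = (117.41 - 108.5)/(3*1.2206784) = 2.4331
Cpk = min(Cpu, Cpl) = 2.4331

2.4331


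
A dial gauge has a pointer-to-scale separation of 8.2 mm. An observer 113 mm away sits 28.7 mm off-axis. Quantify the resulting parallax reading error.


error = h * offset / d
= 8.2 * 28.7 / 113
= 2.0827

2.0827


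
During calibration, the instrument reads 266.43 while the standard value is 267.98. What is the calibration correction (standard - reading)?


Correction = standard - reading
= 267.98 - 266.43
= 1.5500

1.5500


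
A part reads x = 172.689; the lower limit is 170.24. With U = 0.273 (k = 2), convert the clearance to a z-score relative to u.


u = U / k = 0.273 / 2 = 0.1365
margin = |LSL - x| = |170.24 - 172.689| = 2.449
z = margin / u = 2.449 / 0.1365
z = 17.9414

17.9414


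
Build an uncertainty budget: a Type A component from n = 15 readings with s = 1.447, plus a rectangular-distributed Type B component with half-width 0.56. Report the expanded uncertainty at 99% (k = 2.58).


u_A = s / sqrt(n) = 1.447 / sqrt(15) = 0.37361379
u_B = half_width / sqrt(3) = 0.56 / sqrt(3) = 0.32331615
uc = sqrt(u_A^2 + u_B^2) = sqrt(0.37361379^2 + 0.32331615^2) = 0.49408562
U = k * uc = 2.58 * 0.49408562
U = 1.2747

1.2747


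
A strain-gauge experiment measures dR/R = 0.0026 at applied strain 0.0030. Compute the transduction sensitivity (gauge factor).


GF = (dR/R) / epsilon
= 0.0026 / 0.0030
= 0.8667

0.8667


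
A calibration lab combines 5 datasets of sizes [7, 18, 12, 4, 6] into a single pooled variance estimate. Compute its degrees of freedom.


nu = sum_i (n_i - 1)
nu = ((7 - 1) + (18 - 1) + (12 - 1) + (4 - 1) + (6 - 1))
nu = 6 + 17 + 11 + 3 + 5
nu = 42

42


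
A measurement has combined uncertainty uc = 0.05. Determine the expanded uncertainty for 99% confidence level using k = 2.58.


U = k * uc
U = 2.58 * 0.05
U = 0.1290

0.1290
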